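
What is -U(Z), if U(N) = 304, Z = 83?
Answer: -304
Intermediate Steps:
-U(Z) = -1*304 = -304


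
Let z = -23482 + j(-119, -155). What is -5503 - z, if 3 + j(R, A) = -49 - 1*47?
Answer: 18078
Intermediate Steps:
j(R, A) = -99 (j(R, A) = -3 + (-49 - 1*47) = -3 + (-49 - 47) = -3 - 96 = -99)
z = -23581 (z = -23482 - 99 = -23581)
-5503 - z = -5503 - 1*(-23581) = -5503 + 23581 = 18078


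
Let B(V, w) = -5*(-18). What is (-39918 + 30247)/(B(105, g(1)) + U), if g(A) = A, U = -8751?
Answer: 9671/8661 ≈ 1.1166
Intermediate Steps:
B(V, w) = 90
(-39918 + 30247)/(B(105, g(1)) + U) = (-39918 + 30247)/(90 - 8751) = -9671/(-8661) = -9671*(-1/8661) = 9671/8661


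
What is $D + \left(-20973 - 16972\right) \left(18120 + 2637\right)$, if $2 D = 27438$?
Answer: $-787610646$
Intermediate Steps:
$D = 13719$ ($D = \frac{1}{2} \cdot 27438 = 13719$)
$D + \left(-20973 - 16972\right) \left(18120 + 2637\right) = 13719 + \left(-20973 - 16972\right) \left(18120 + 2637\right) = 13719 - 787624365 = -787610646$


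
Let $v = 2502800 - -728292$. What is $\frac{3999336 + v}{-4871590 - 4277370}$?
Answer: $- \frac{1807607}{2287240} \approx -0.7903$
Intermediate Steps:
$v = 3231092$ ($v = 2502800 + 728292 = 3231092$)
$\frac{3999336 + v}{-4871590 - 4277370} = \frac{3999336 + 3231092}{-4871590 - 4277370} = \frac{7230428}{-9148960} = 7230428 \left(- \frac{1}{9148960}\right) = - \frac{1807607}{2287240}$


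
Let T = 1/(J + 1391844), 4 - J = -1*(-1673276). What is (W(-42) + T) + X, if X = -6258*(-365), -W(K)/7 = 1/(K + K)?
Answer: 964244127317/422142 ≈ 2.2842e+6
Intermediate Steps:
J = -1673272 (J = 4 - (-1)*(-1673276) = 4 - 1*1673276 = 4 - 1673276 = -1673272)
W(K) = -7/(2*K) (W(K) = -7/(K + K) = -7*1/(2*K) = -7/(2*K))
X = 2284170
T = -1/281428 (T = 1/(-1673272 + 1391844) = 1/(-281428) = -1/281428 ≈ -3.5533e-6)
(W(-42) + T) + X = (-7/2/(-42) - 1/281428) + 2284170 = (-7/2*(-1/42) - 1/281428) + 2284170 = (1/12 - 1/281428) + 2284170 = 35177/422142 + 2284170 = 964244127317/422142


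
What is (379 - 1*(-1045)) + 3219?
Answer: 4643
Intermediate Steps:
(379 - 1*(-1045)) + 3219 = (379 + 1045) + 3219 = 1424 + 3219 = 4643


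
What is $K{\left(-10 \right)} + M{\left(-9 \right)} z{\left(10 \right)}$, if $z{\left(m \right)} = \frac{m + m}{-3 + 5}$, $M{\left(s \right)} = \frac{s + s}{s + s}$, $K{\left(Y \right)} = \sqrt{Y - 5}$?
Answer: $10 + i \sqrt{15} \approx 10.0 + 3.873 i$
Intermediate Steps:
$K{\left(Y \right)} = \sqrt{-5 + Y}$
$M{\left(s \right)} = 1$ ($M{\left(s \right)} = \frac{2 s}{2 s} = 2 s \frac{1}{2 s} = 1$)
$z{\left(m \right)} = m$ ($z{\left(m \right)} = \frac{2 m}{2} = 2 m \frac{1}{2} = m$)
$K{\left(-10 \right)} + M{\left(-9 \right)} z{\left(10 \right)} = \sqrt{-5 - 10} + 1 \cdot 10 = \sqrt{-15} + 10 = i \sqrt{15} + 10 = 10 + i \sqrt{15}$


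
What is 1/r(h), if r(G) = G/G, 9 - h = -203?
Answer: 1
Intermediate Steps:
h = 212 (h = 9 - 1*(-203) = 9 + 203 = 212)
r(G) = 1
1/r(h) = 1/1 = 1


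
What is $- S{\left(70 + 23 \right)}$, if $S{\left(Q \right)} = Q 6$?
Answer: $-558$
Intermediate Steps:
$S{\left(Q \right)} = 6 Q$
$- S{\left(70 + 23 \right)} = - 6 \left(70 + 23\right) = - 6 \cdot 93 = \left(-1\right) 558 = -558$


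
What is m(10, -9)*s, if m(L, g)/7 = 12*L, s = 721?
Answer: 605640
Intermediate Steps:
m(L, g) = 84*L (m(L, g) = 7*(12*L) = 84*L)
m(10, -9)*s = (84*10)*721 = 840*721 = 605640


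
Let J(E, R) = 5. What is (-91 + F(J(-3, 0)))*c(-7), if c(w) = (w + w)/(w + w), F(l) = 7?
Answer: -84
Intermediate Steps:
c(w) = 1 (c(w) = (2*w)/((2*w)) = (2*w)*(1/(2*w)) = 1)
(-91 + F(J(-3, 0)))*c(-7) = (-91 + 7)*1 = -84*1 = -84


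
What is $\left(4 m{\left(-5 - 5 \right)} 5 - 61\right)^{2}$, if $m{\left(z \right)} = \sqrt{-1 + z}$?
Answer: $\left(61 - 20 i \sqrt{11}\right)^{2} \approx -679.0 - 8092.6 i$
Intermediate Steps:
$\left(4 m{\left(-5 - 5 \right)} 5 - 61\right)^{2} = \left(4 \sqrt{-1 - 10} \cdot 5 - 61\right)^{2} = \left(4 \sqrt{-11} \cdot 5 - 61\right)^{2} = \left(4 i \sqrt{11} \cdot 5 - 61\right)^{2} = \left(20 i \sqrt{11} - 61\right)^{2} = \left(-61 + 20 i \sqrt{11}\right)^{2}$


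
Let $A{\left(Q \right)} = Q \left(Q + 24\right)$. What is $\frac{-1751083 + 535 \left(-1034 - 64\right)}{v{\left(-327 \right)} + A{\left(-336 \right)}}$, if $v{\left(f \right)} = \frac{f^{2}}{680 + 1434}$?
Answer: $- \frac{4943616482}{221721777} \approx -22.296$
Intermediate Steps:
$v{\left(f \right)} = \frac{f^{2}}{2114}$
$A{\left(Q \right)} = Q \left(24 + Q\right)$
$\frac{-1751083 + 535 \left(-1034 - 64\right)}{v{\left(-327 \right)} + A{\left(-336 \right)}} = \frac{-1751083 + 535 \left(-1034 - 64\right)}{\frac{\left(-327\right)^{2}}{2114} - 336 \left(24 - 336\right)} = \frac{-1751083 + 535 \left(-1098\right)}{\frac{1}{2114} \cdot 106929 - -104832} = \frac{-1751083 - 587430}{\frac{106929}{2114} + 104832} = - \frac{2338513}{\frac{221721777}{2114}} = \left(-2338513\right) \frac{2114}{221721777} = - \frac{4943616482}{221721777}$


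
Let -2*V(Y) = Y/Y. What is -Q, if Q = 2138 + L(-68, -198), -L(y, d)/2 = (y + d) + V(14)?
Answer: -2671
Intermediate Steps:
V(Y) = -½ (V(Y) = -Y/(2*Y) = -½*1 = -½)
L(y, d) = 1 - 2*d - 2*y (L(y, d) = -2*((y + d) - ½) = -2*((d + y) - ½) = -2*(-½ + d + y) = 1 - 2*d - 2*y)
Q = 2671 (Q = 2138 + (1 - 2*(-198) - 2*(-68)) = 2138 + (1 + 396 + 136) = 2138 + 533 = 2671)
-Q = -1*2671 = -2671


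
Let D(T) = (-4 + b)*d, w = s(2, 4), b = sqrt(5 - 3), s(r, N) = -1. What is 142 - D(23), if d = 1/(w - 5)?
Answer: 424/3 + sqrt(2)/6 ≈ 141.57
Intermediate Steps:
b = sqrt(2) ≈ 1.4142
w = -1
d = -1/6 (d = 1/(-1 - 5) = 1/(-6) = -1/6 ≈ -0.16667)
D(T) = 2/3 - sqrt(2)/6 (D(T) = (-4 + sqrt(2))*(-1/6) = 2/3 - sqrt(2)/6)
142 - D(23) = 142 - (2/3 - sqrt(2)/6) = 142 + (-2/3 + sqrt(2)/6) = 424/3 + sqrt(2)/6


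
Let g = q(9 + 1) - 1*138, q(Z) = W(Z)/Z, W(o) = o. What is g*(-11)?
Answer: 1507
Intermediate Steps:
q(Z) = 1 (q(Z) = Z/Z = 1)
g = -137 (g = 1 - 1*138 = 1 - 138 = -137)
g*(-11) = -137*(-11) = 1507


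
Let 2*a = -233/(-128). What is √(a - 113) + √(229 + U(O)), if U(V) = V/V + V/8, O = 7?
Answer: √3694/4 + I*√28695/16 ≈ 15.195 + 10.587*I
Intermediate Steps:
a = 233/256 (a = (-233/(-128))/2 = (-233*(-1/128))/2 = (½)*(233/128) = 233/256 ≈ 0.91016)
U(V) = 1 + V/8 (U(V) = 1 + V*(⅛) = 1 + V/8)
√(a - 113) + √(229 + U(O)) = √(233/256 - 113) + √(229 + (1 + (⅛)*7)) = √(-28695/256) + √(229 + (1 + 7/8)) = I*√28695/16 + √(229 + 15/8) = I*√28695/16 + √(1847/8) = I*√28695/16 + √3694/4 = √3694/4 + I*√28695/16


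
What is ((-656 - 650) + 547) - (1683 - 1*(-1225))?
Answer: -3667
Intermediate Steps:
((-656 - 650) + 547) - (1683 - 1*(-1225)) = (-1306 + 547) - (1683 + 1225) = -759 - 1*2908 = -759 - 2908 = -3667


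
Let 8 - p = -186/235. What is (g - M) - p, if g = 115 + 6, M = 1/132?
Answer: 3480473/31020 ≈ 112.20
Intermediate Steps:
M = 1/132 ≈ 0.0075758
p = 2066/235 (p = 8 - (-186)/235 = 8 - 1*(-186/235) = 8 + 186/235 = 2066/235 ≈ 8.7915)
g = 121
(g - M) - p = (121 - 1*1/132) - 1*2066/235 = (121 - 1/132) - 2066/235 = 15971/132 - 2066/235 = 3480473/31020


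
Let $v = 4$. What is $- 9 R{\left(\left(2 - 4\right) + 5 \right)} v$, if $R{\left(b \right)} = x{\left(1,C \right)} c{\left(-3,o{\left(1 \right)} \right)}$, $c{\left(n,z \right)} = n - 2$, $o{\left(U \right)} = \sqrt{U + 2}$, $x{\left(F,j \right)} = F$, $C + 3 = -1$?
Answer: $180$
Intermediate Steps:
$C = -4$ ($C = -3 - 1 = -4$)
$o{\left(U \right)} = \sqrt{2 + U}$
$c{\left(n,z \right)} = -2 + n$
$R{\left(b \right)} = -5$ ($R{\left(b \right)} = 1 \left(-2 - 3\right) = 1 \left(-5\right) = -5$)
$- 9 R{\left(\left(2 - 4\right) + 5 \right)} v = \left(-9\right) \left(-5\right) 4 = 45 \cdot 4 = 180$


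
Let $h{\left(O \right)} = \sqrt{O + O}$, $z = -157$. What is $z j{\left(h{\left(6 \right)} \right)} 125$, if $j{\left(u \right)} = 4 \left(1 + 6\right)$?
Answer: $-549500$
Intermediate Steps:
$h{\left(O \right)} = \sqrt{2} \sqrt{O}$ ($h{\left(O \right)} = \sqrt{2 O} = \sqrt{2} \sqrt{O}$)
$j{\left(u \right)} = 28$ ($j{\left(u \right)} = 4 \cdot 7 = 28$)
$z j{\left(h{\left(6 \right)} \right)} 125 = \left(-157\right) 28 \cdot 125 = \left(-4396\right) 125 = -549500$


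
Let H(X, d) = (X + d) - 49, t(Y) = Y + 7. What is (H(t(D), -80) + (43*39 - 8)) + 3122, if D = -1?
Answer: 4668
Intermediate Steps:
t(Y) = 7 + Y
H(X, d) = -49 + X + d
(H(t(D), -80) + (43*39 - 8)) + 3122 = ((-49 + (7 - 1) - 80) + (43*39 - 8)) + 3122 = ((-49 + 6 - 80) + (1677 - 8)) + 3122 = (-123 + 1669) + 3122 = 1546 + 3122 = 4668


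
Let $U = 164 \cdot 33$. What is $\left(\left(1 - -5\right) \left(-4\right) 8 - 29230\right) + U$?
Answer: $-24010$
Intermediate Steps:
$U = 5412$
$\left(\left(1 - -5\right) \left(-4\right) 8 - 29230\right) + U = \left(\left(1 - -5\right) \left(-4\right) 8 - 29230\right) + 5412 = \left(\left(1 + 5\right) \left(-4\right) 8 - 29230\right) + 5412 = \left(6 \left(-4\right) 8 - 29230\right) + 5412 = \left(\left(-24\right) 8 - 29230\right) + 5412 = \left(-192 - 29230\right) + 5412 = -29422 + 5412 = -24010$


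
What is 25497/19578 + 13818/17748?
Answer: 10042355/4825977 ≈ 2.0809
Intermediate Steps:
25497/19578 + 13818/17748 = 25497*(1/19578) + 13818*(1/17748) = 8499/6526 + 2303/2958 = 10042355/4825977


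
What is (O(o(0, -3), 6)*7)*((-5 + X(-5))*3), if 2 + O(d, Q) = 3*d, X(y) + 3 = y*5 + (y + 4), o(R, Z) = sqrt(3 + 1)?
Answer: -2856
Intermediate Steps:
o(R, Z) = 2 (o(R, Z) = sqrt(4) = 2)
X(y) = 1 + 6*y (X(y) = -3 + (y*5 + (y + 4)) = -3 + (5*y + (4 + y)) = -3 + (4 + 6*y) = 1 + 6*y)
O(d, Q) = -2 + 3*d
(O(o(0, -3), 6)*7)*((-5 + X(-5))*3) = ((-2 + 3*2)*7)*((-5 + (1 + 6*(-5)))*3) = ((-2 + 6)*7)*((-5 + (1 - 30))*3) = (4*7)*((-5 - 29)*3) = 28*(-34*3) = 28*(-102) = -2856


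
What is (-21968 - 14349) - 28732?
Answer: -65049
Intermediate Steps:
(-21968 - 14349) - 28732 = -36317 - 28732 = -65049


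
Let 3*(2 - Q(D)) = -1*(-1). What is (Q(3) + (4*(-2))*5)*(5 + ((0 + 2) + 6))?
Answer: -1495/3 ≈ -498.33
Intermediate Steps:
Q(D) = 5/3 (Q(D) = 2 - (-1)*(-1)/3 = 2 - ⅓*1 = 2 - ⅓ = 5/3)
(Q(3) + (4*(-2))*5)*(5 + ((0 + 2) + 6)) = (5/3 + (4*(-2))*5)*(5 + ((0 + 2) + 6)) = (5/3 - 8*5)*(5 + (2 + 6)) = (5/3 - 40)*(5 + 8) = -115/3*13 = -1495/3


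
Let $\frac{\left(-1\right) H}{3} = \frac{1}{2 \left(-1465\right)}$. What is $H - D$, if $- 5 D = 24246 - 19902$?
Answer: $\frac{2545587}{2930} \approx 868.8$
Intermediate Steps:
$D = - \frac{4344}{5}$ ($D = - \frac{24246 - 19902}{5} = \left(- \frac{1}{5}\right) 4344 = - \frac{4344}{5} \approx -868.8$)
$H = \frac{3}{2930}$ ($H = - \frac{3}{2 \left(-1465\right)} = - \frac{3}{-2930} = \left(-3\right) \left(- \frac{1}{2930}\right) = \frac{3}{2930} \approx 0.0010239$)
$H - D = \frac{3}{2930} - - \frac{4344}{5} = \frac{3}{2930} + \frac{4344}{5} = \frac{2545587}{2930}$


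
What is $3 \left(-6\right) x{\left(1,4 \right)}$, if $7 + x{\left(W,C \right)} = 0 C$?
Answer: $126$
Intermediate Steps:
$x{\left(W,C \right)} = -7$ ($x{\left(W,C \right)} = -7 + 0 C = -7 + 0 = -7$)
$3 \left(-6\right) x{\left(1,4 \right)} = 3 \left(-6\right) \left(-7\right) = \left(-18\right) \left(-7\right) = 126$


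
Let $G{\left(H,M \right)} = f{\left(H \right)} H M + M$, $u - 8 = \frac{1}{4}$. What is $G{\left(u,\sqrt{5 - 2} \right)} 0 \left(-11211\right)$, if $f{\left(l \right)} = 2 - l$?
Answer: $0$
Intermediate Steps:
$u = \frac{33}{4}$ ($u = 8 + \frac{1}{4} = \frac{33}{4} \approx 8.25$)
$G{\left(H,M \right)} = M + H M \left(2 - H\right)$ ($G{\left(H,M \right)} = \left(2 - H\right) H M + M = H \left(2 - H\right) M + M = H M \left(2 - H\right) + M = M + H M \left(2 - H\right)$)
$G{\left(u,\sqrt{5 - 2} \right)} 0 \left(-11211\right) = - \sqrt{5 - 2} \left(-1 + \frac{33 \left(-2 + \frac{33}{4}\right)}{4}\right) 0 \left(-11211\right) = - \sqrt{3} \left(-1 + \frac{33}{4} \cdot \frac{25}{4}\right) 0 \left(-11211\right) = - \sqrt{3} \left(-1 + \frac{825}{16}\right) 0 \left(-11211\right) = \left(-1\right) \sqrt{3} \cdot \frac{809}{16} \cdot 0 \left(-11211\right) = - \frac{809 \sqrt{3}}{16} \cdot 0 \left(-11211\right) = 0 \left(-11211\right) = 0$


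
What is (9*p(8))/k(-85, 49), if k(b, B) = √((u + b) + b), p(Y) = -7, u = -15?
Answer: 63*I*√185/185 ≈ 4.6319*I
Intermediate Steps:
k(b, B) = √(-15 + 2*b) (k(b, B) = √((-15 + b) + b) = √(-15 + 2*b))
(9*p(8))/k(-85, 49) = (9*(-7))/(√(-15 + 2*(-85))) = -63/√(-15 - 170) = -63*(-I*√185/185) = -(-63)*I*√185/185 = 63*I*√185/185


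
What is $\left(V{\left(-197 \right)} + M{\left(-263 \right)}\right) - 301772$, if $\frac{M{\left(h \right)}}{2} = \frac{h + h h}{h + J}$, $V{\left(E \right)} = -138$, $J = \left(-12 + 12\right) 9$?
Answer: $-302434$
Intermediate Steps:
$J = 0$ ($J = 0 \cdot 9 = 0$)
$M{\left(h \right)} = \frac{2 \left(h + h^{2}\right)}{h}$ ($M{\left(h \right)} = 2 \frac{h + h h}{h + 0} = 2 \frac{h + h^{2}}{h} = \frac{2 \left(h + h^{2}\right)}{h}$)
$\left(V{\left(-197 \right)} + M{\left(-263 \right)}\right) - 301772 = \left(-138 + \left(2 + 2 \left(-263\right)\right)\right) - 301772 = \left(-138 + \left(2 - 526\right)\right) - 301772 = \left(-138 - 524\right) - 301772 = -662 - 301772 = -302434$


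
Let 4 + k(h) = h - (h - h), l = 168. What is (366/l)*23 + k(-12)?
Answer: 955/28 ≈ 34.107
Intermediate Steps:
k(h) = -4 + h (k(h) = -4 + (h - (h - h)) = -4 + (h - 1*0) = -4 + (h + 0) = -4 + h)
(366/l)*23 + k(-12) = (366/168)*23 + (-4 - 12) = (366*(1/168))*23 - 16 = (61/28)*23 - 16 = 1403/28 - 16 = 955/28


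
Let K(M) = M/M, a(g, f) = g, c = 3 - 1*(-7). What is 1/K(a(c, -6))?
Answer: 1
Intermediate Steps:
c = 10 (c = 3 + 7 = 10)
K(M) = 1
1/K(a(c, -6)) = 1/1 = 1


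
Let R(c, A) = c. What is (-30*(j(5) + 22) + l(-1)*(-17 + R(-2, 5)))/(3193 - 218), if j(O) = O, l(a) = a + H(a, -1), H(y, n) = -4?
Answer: -143/595 ≈ -0.24034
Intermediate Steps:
l(a) = -4 + a (l(a) = a - 4 = -4 + a)
(-30*(j(5) + 22) + l(-1)*(-17 + R(-2, 5)))/(3193 - 218) = (-30*(5 + 22) + (-4 - 1)*(-17 - 2))/(3193 - 218) = (-30*27 - 5*(-19))/2975 = (-810 + 95)*(1/2975) = -715*1/2975 = -143/595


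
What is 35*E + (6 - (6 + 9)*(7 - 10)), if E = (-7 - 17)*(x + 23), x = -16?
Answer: -5829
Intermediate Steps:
E = -168 (E = (-7 - 17)*(-16 + 23) = -24*7 = -168)
35*E + (6 - (6 + 9)*(7 - 10)) = 35*(-168) + (6 - (6 + 9)*(7 - 10)) = -5880 + (6 - 15*(-3)) = -5880 + (6 - 1*(-45)) = -5880 + (6 + 45) = -5880 + 51 = -5829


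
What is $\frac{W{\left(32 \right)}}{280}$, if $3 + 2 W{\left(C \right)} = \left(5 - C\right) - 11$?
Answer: $- \frac{41}{560} \approx -0.073214$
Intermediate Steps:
$W{\left(C \right)} = - \frac{9}{2} - \frac{C}{2}$ ($W{\left(C \right)} = - \frac{3}{2} + \frac{\left(5 - C\right) - 11}{2} = - \frac{3}{2} + \frac{-6 - C}{2} = - \frac{3}{2} - \left(3 + \frac{C}{2}\right) = - \frac{9}{2} - \frac{C}{2}$)
$\frac{W{\left(32 \right)}}{280} = \frac{- \frac{9}{2} - 16}{280} = \left(- \frac{9}{2} - 16\right) \frac{1}{280} = \left(- \frac{41}{2}\right) \frac{1}{280} = - \frac{41}{560}$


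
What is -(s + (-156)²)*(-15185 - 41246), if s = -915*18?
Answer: 443886246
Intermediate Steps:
s = -16470
-(s + (-156)²)*(-15185 - 41246) = -(-16470 + (-156)²)*(-15185 - 41246) = -(-16470 + 24336)*(-56431) = -7866*(-56431) = -1*(-443886246) = 443886246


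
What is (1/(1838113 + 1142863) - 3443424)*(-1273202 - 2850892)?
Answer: 21166426434281211681/1490488 ≈ 1.4201e+13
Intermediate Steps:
(1/(1838113 + 1142863) - 3443424)*(-1273202 - 2850892) = (1/2980976 - 3443424)*(-4124094) = -10264764301823/2980976*(-4124094) = 21166426434281211681/1490488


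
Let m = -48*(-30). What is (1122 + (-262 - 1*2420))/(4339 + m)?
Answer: -1560/5779 ≈ -0.26994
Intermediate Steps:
m = 1440
(1122 + (-262 - 1*2420))/(4339 + m) = (1122 + (-262 - 1*2420))/(4339 + 1440) = (1122 + (-262 - 2420))/5779 = (1122 - 2682)*(1/5779) = -1560*1/5779 = -1560/5779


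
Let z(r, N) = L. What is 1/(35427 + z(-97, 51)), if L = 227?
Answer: 1/35654 ≈ 2.8047e-5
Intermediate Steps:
z(r, N) = 227
1/(35427 + z(-97, 51)) = 1/(35427 + 227) = 1/35654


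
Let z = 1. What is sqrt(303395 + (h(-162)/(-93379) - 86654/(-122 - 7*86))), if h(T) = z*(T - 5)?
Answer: 21*sqrt(786423901115018166)/33803198 ≈ 550.92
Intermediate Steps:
h(T) = -5 + T (h(T) = 1*(T - 5) = 1*(-5 + T) = -5 + T)
sqrt(303395 + (h(-162)/(-93379) - 86654/(-122 - 7*86))) = sqrt(303395 + ((-5 - 162)/(-93379) - 86654/(-122 - 7*86))) = sqrt(303395 + (-167*(-1/93379) - 86654/(-122 - 602))) = sqrt(303395 + (167/93379 - 86654/(-724))) = sqrt(303395 + (167/93379 - 86654*(-1/724))) = sqrt(303395 + (167/93379 + 43327/362)) = sqrt(303395 + 4045892387/33803198) = sqrt(10259767149597/33803198) = 21*sqrt(786423901115018166)/33803198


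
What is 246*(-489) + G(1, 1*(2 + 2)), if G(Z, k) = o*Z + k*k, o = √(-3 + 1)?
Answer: -120278 + I*√2 ≈ -1.2028e+5 + 1.4142*I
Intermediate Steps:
o = I*√2 (o = √(-2) = I*√2 ≈ 1.4142*I)
G(Z, k) = k² + I*Z*√2 (G(Z, k) = (I*√2)*Z + k*k = I*Z*√2 + k² = k² + I*Z*√2)
246*(-489) + G(1, 1*(2 + 2)) = 246*(-489) + ((1*(2 + 2))² + I*1*√2) = -120294 + ((1*4)² + I*√2) = -120294 + (4² + I*√2) = -120294 + (16 + I*√2) = -120278 + I*√2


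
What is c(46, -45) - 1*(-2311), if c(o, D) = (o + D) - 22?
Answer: 2290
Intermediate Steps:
c(o, D) = -22 + D + o (c(o, D) = (D + o) - 22 = -22 + D + o)
c(46, -45) - 1*(-2311) = (-22 - 45 + 46) - 1*(-2311) = -21 + 2311 = 2290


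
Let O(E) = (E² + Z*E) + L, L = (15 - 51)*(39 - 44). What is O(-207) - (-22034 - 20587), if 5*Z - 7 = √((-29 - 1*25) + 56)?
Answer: 426801/5 - 207*√2/5 ≈ 85302.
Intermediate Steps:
L = 180 (L = -36*(-5) = 180)
Z = 7/5 + √2/5 (Z = 7/5 + √((-29 - 1*25) + 56)/5 = 7/5 + √((-29 - 25) + 56)/5 = 7/5 + √(-54 + 56)/5 = 7/5 + √2/5 ≈ 1.6828)
O(E) = 180 + E² + E*(7/5 + √2/5) (O(E) = (E² + (7/5 + √2/5)*E) + 180 = (E² + E*(7/5 + √2/5)) + 180 = 180 + E² + E*(7/5 + √2/5))
O(-207) - (-22034 - 20587) = (180 + (-207)² + (⅕)*(-207)*(7 + √2)) - (-22034 - 20587) = (180 + 42849 + (-1449/5 - 207*√2/5)) - 1*(-42621) = (213696/5 - 207*√2/5) + 42621 = 426801/5 - 207*√2/5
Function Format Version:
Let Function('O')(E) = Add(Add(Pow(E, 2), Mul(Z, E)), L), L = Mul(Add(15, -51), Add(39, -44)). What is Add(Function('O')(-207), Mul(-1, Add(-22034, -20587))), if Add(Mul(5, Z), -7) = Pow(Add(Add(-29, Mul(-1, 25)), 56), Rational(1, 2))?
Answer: Add(Rational(426801, 5), Mul(Rational(-207, 5), Pow(2, Rational(1, 2)))) ≈ 85302.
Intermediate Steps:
L = 180 (L = Mul(-36, -5) = 180)
Z = Add(Rational(7, 5), Mul(Rational(1, 5), Pow(2, Rational(1, 2)))) (Z = Add(Rational(7, 5), Mul(Rational(1, 5), Pow(Add(Add(-29, Mul(-1, 25)), 56), Rational(1, 2)))) = Add(Rational(7, 5), Mul(Rational(1, 5), Pow(Add(Add(-29, -25), 56), Rational(1, 2)))) = Add(Rational(7, 5), Mul(Rational(1, 5), Pow(Add(-54, 56), Rational(1, 2)))) = Add(Rational(7, 5), Mul(Rational(1, 5), Pow(2, Rational(1, 2)))) ≈ 1.6828)
Function('O')(E) = Add(180, Pow(E, 2), Mul(E, Add(Rational(7, 5), Mul(Rational(1, 5), Pow(2, Rational(1, 2)))))) (Function('O')(E) = Add(Add(Pow(E, 2), Mul(Add(Rational(7, 5), Mul(Rational(1, 5), Pow(2, Rational(1, 2)))), E)), 180) = Add(Add(Pow(E, 2), Mul(E, Add(Rational(7, 5), Mul(Rational(1, 5), Pow(2, Rational(1, 2)))))), 180) = Add(180, Pow(E, 2), Mul(E, Add(Rational(7, 5), Mul(Rational(1, 5), Pow(2, Rational(1, 2)))))))
Add(Function('O')(-207), Mul(-1, Add(-22034, -20587))) = Add(Add(180, Pow(-207, 2), Mul(Rational(1, 5), -207, Add(7, Pow(2, Rational(1, 2))))), Mul(-1, Add(-22034, -20587))) = Add(Add(180, 42849, Add(Rational(-1449, 5), Mul(Rational(-207, 5), Pow(2, Rational(1, 2))))), Mul(-1, -42621)) = Add(Add(Rational(213696, 5), Mul(Rational(-207, 5), Pow(2, Rational(1, 2)))), 42621) = Add(Rational(426801, 5), Mul(Rational(-207, 5), Pow(2, Rational(1, 2))))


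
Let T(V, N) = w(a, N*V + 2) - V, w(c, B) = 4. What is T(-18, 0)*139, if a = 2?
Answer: 3058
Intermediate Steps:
T(V, N) = 4 - V
T(-18, 0)*139 = (4 - 1*(-18))*139 = (4 + 18)*139 = 22*139 = 3058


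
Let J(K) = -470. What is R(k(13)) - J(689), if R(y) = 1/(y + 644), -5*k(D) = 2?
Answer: 1512465/3218 ≈ 470.00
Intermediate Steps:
k(D) = -⅖ (k(D) = -⅕*2 = -⅖)
R(y) = 1/(644 + y)
R(k(13)) - J(689) = 1/(644 - ⅖) - 1*(-470) = 1/(3218/5) + 470 = 5/3218 + 470 = 1512465/3218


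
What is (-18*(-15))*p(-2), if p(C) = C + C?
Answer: -1080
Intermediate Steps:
p(C) = 2*C
(-18*(-15))*p(-2) = (-18*(-15))*(2*(-2)) = 270*(-4) = -1080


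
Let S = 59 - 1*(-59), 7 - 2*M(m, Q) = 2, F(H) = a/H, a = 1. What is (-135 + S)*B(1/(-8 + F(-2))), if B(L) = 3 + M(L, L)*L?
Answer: -46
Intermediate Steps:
F(H) = 1/H
M(m, Q) = 5/2 (M(m, Q) = 7/2 - ½*2 = 7/2 - 1 = 5/2)
S = 118 (S = 59 + 59 = 118)
B(L) = 3 + 5*L/2
(-135 + S)*B(1/(-8 + F(-2))) = (-135 + 118)*(3 + 5/(2*(-8 + 1/(-2)))) = -17*(3 + 5/(2*(-8 - ½))) = -17*(3 + 5/(2*(-17/2))) = -17*(3 + (5/2)*(-2/17)) = -17*(3 - 5/17) = -17*46/17 = -46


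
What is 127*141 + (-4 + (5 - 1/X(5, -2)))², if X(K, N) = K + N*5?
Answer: 447711/25 ≈ 17908.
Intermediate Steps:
X(K, N) = K + 5*N
127*141 + (-4 + (5 - 1/X(5, -2)))² = 127*141 + (-4 + (5 - 1/(5 + 5*(-2))))² = 17907 + (-4 + (5 - 1/(5 - 10)))² = 17907 + (-4 + (5 - 1/(-5)))² = 17907 + (-4 + (5 - 1*(-⅕)))² = 17907 + (-4 + (5 + ⅕))² = 17907 + (-4 + 26/5)² = 17907 + (6/5)² = 17907 + 36/25 = 447711/25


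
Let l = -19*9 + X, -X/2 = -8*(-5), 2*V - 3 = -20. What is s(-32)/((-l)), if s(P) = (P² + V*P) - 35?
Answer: 1261/251 ≈ 5.0239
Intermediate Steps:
V = -17/2 (V = 3/2 + (½)*(-20) = 3/2 - 10 = -17/2 ≈ -8.5000)
s(P) = -35 + P² - 17*P/2 (s(P) = (P² - 17*P/2) - 35 = -35 + P² - 17*P/2)
X = -80 (X = -(-16)*(-5) = -2*40 = -80)
l = -251 (l = -19*9 - 80 = -171 - 80 = -251)
s(-32)/((-l)) = (-35 + (-32)² - 17/2*(-32))/((-1*(-251))) = (-35 + 1024 + 272)/251 = 1261*(1/251) = 1261/251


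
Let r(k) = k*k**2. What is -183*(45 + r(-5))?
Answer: 14640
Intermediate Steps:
r(k) = k**3
-183*(45 + r(-5)) = -183*(45 + (-5)**3) = -183*(45 - 125) = -183*(-80) = 14640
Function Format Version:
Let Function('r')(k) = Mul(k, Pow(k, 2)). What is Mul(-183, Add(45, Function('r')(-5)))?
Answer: 14640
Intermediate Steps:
Function('r')(k) = Pow(k, 3)
Mul(-183, Add(45, Function('r')(-5))) = Mul(-183, Add(45, Pow(-5, 3))) = Mul(-183, Add(45, -125)) = Mul(-183, -80) = 14640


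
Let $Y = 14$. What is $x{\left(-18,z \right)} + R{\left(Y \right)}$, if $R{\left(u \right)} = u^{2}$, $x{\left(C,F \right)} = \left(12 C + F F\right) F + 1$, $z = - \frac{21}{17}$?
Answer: $\frac{2269504}{4913} \approx 461.94$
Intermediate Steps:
$z = - \frac{21}{17}$ ($z = \left(-21\right) \frac{1}{17} = - \frac{21}{17} \approx -1.2353$)
$x{\left(C,F \right)} = 1 + F \left(F^{2} + 12 C\right)$ ($x{\left(C,F \right)} = \left(12 C + F^{2}\right) F + 1 = \left(F^{2} + 12 C\right) F + 1 = F \left(F^{2} + 12 C\right) + 1 = 1 + F \left(F^{2} + 12 C\right)$)
$x{\left(-18,z \right)} + R{\left(Y \right)} = \left(1 + \left(- \frac{21}{17}\right)^{3} + 12 \left(-18\right) \left(- \frac{21}{17}\right)\right) + 14^{2} = \left(1 - \frac{9261}{4913} + \frac{4536}{17}\right) + 196 = \frac{1306556}{4913} + 196 = \frac{2269504}{4913}$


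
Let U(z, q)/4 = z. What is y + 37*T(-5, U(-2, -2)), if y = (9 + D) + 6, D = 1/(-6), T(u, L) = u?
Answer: -1021/6 ≈ -170.17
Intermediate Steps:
U(z, q) = 4*z
D = -⅙ ≈ -0.16667
y = 89/6 (y = (9 - ⅙) + 6 = 53/6 + 6 = 89/6 ≈ 14.833)
y + 37*T(-5, U(-2, -2)) = 89/6 + 37*(-5) = 89/6 - 185 = -1021/6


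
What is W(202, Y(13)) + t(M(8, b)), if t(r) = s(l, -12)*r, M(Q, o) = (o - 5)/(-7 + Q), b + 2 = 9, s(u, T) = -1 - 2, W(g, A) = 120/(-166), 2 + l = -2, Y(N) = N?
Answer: -558/83 ≈ -6.7229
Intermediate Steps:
l = -4 (l = -2 - 2 = -4)
W(g, A) = -60/83 (W(g, A) = 120*(-1/166) = -60/83)
s(u, T) = -3
b = 7 (b = -2 + 9 = 7)
M(Q, o) = (-5 + o)/(-7 + Q)
t(r) = -3*r
W(202, Y(13)) + t(M(8, b)) = -60/83 - 3*(-5 + 7)/(-7 + 8) = -60/83 - 3*2/1 = -60/83 - 3*2 = -60/83 - 6 = -558/83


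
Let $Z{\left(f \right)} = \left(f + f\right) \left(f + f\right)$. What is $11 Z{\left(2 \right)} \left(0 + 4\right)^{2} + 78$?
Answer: $2894$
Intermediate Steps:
$Z{\left(f \right)} = 4 f^{2}$ ($Z{\left(f \right)} = 2 f 2 f = 4 f^{2}$)
$11 Z{\left(2 \right)} \left(0 + 4\right)^{2} + 78 = 11 \cdot 4 \cdot 2^{2} \left(0 + 4\right)^{2} + 78 = 11 \cdot 4 \cdot 4 \cdot 4^{2} + 78 = 11 \cdot 16 \cdot 16 + 78 = 176 \cdot 16 + 78 = 2816 + 78 = 2894$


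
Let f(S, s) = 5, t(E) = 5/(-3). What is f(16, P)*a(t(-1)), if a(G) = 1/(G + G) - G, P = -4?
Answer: 41/6 ≈ 6.8333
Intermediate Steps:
t(E) = -5/3 (t(E) = 5*(-⅓) = -5/3)
a(G) = 1/(2*G) - G
f(16, P)*a(t(-1)) = 5*(1/(2*(-5/3)) - 1*(-5/3)) = 5*((½)*(-⅗) + 5/3) = 5*(-3/10 + 5/3) = 5*(41/30) = 41/6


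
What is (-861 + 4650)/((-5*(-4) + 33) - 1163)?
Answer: -1263/370 ≈ -3.4135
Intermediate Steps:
(-861 + 4650)/((-5*(-4) + 33) - 1163) = 3789/((20 + 33) - 1163) = 3789/(53 - 1163) = 3789/(-1110) = 3789*(-1/1110) = -1263/370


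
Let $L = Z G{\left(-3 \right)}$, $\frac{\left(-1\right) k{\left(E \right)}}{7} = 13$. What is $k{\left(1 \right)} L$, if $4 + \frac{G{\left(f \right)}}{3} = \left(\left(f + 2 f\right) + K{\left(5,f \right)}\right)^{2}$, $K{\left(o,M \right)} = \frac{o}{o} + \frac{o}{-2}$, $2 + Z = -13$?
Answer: $\frac{1740375}{4} \approx 4.3509 \cdot 10^{5}$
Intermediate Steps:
$Z = -15$ ($Z = -2 - 13 = -15$)
$k{\left(E \right)} = -91$ ($k{\left(E \right)} = \left(-7\right) 13 = -91$)
$K{\left(o,M \right)} = 1 - \frac{o}{2}$ ($K{\left(o,M \right)} = 1 + o \left(- \frac{1}{2}\right) = 1 - \frac{o}{2}$)
$G{\left(f \right)} = -12 + 3 \left(- \frac{3}{2} + 3 f\right)^{2}$ ($G{\left(f \right)} = -12 + 3 \left(\left(f + 2 f\right) + \left(1 - \frac{5}{2}\right)\right)^{2} = -12 + 3 \left(3 f + \left(1 - \frac{5}{2}\right)\right)^{2} = -12 + 3 \left(3 f - \frac{3}{2}\right)^{2} = -12 + 3 \left(- \frac{3}{2} + 3 f\right)^{2}$)
$L = - \frac{19125}{4}$ ($L = - 15 \left(-12 + \frac{27 \left(-1 + 2 \left(-3\right)\right)^{2}}{4}\right) = - 15 \left(-12 + \frac{27 \left(-1 - 6\right)^{2}}{4}\right) = - 15 \left(-12 + \frac{27 \left(-7\right)^{2}}{4}\right) = - 15 \left(-12 + \frac{27}{4} \cdot 49\right) = - 15 \left(-12 + \frac{1323}{4}\right) = \left(-15\right) \frac{1275}{4} = - \frac{19125}{4} \approx -4781.3$)
$k{\left(1 \right)} L = \left(-91\right) \left(- \frac{19125}{4}\right) = \frac{1740375}{4}$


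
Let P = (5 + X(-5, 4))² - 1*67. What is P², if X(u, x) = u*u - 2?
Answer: 514089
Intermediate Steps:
X(u, x) = -2 + u² (X(u, x) = u² - 2 = -2 + u²)
P = 717 (P = (5 + (-2 + (-5)²))² - 1*67 = (5 + (-2 + 25))² - 67 = (5 + 23)² - 67 = 28² - 67 = 784 - 67 = 717)
P² = 717² = 514089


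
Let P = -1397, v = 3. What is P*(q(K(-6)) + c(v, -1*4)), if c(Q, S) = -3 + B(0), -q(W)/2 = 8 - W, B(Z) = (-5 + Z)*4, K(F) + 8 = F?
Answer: 93599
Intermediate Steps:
K(F) = -8 + F
B(Z) = -20 + 4*Z
q(W) = -16 + 2*W (q(W) = -2*(8 - W) = -16 + 2*W)
c(Q, S) = -23 (c(Q, S) = -3 + (-20 + 4*0) = -3 + (-20 + 0) = -3 - 20 = -23)
P*(q(K(-6)) + c(v, -1*4)) = -1397*((-16 + 2*(-8 - 6)) - 23) = -1397*((-16 + 2*(-14)) - 23) = -1397*((-16 - 28) - 23) = -1397*(-44 - 23) = -1397*(-67) = 93599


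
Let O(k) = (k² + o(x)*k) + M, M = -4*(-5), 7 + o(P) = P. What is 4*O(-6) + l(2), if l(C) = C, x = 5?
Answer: 274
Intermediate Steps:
o(P) = -7 + P
M = 20
O(k) = 20 + k² - 2*k (O(k) = (k² + (-7 + 5)*k) + 20 = (k² - 2*k) + 20 = 20 + k² - 2*k)
4*O(-6) + l(2) = 4*(20 + (-6)² - 2*(-6)) + 2 = 4*(20 + 36 + 12) + 2 = 4*68 + 2 = 272 + 2 = 274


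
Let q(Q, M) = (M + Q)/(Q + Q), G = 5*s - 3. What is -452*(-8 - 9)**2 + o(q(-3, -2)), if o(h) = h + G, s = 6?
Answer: -783601/6 ≈ -1.3060e+5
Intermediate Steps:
G = 27 (G = 5*6 - 3 = 30 - 3 = 27)
q(Q, M) = (M + Q)/(2*Q) (q(Q, M) = (M + Q)/((2*Q)) = (M + Q)*(1/(2*Q)) = (M + Q)/(2*Q))
o(h) = 27 + h (o(h) = h + 27 = 27 + h)
-452*(-8 - 9)**2 + o(q(-3, -2)) = -452*(-8 - 9)**2 + (27 + (1/2)*(-2 - 3)/(-3)) = -452*(-17)**2 + (27 + (1/2)*(-1/3)*(-5)) = -452*289 + (27 + 5/6) = -130628 + 167/6 = -783601/6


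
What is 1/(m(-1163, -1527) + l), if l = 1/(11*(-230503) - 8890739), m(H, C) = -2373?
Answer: -11426272/27114543457 ≈ -0.00042141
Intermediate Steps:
l = -1/11426272 (l = 1/(-2535533 - 8890739) = 1/(-11426272) = -1/11426272 ≈ -8.7518e-8)
1/(m(-1163, -1527) + l) = 1/(-2373 - 1/11426272) = 1/(-27114543457/11426272) = -11426272/27114543457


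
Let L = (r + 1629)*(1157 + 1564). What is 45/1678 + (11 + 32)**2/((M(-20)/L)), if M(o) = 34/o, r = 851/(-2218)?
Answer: -152478193610567625/31635334 ≈ -4.8199e+9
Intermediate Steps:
r = -851/2218 (r = 851*(-1/2218) = -851/2218 ≈ -0.38368)
L = 9828989391/2218 (L = (-851/2218 + 1629)*(1157 + 1564) = (3612271/2218)*2721 = 9828989391/2218 ≈ 4.4315e+6)
45/1678 + (11 + 32)**2/((M(-20)/L)) = 45/1678 + (11 + 32)**2/(((34/(-20))/(9828989391/2218))) = 45*(1/1678) + 43**2/(((34*(-1/20))*(2218/9828989391))) = 45/1678 + 1849/((-17/10*2218/9828989391)) = 45/1678 + 1849/(-18853/49144946955) = 45/1678 + 1849*(-49144946955/18853) = 45/1678 - 90869006919795/18853 = -152478193610567625/31635334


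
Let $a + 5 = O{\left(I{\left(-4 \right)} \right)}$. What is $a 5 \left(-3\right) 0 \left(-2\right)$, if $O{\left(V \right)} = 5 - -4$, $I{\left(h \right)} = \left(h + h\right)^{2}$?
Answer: $0$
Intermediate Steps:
$I{\left(h \right)} = 4 h^{2}$ ($I{\left(h \right)} = \left(2 h\right)^{2} = 4 h^{2}$)
$O{\left(V \right)} = 9$ ($O{\left(V \right)} = 5 + 4 = 9$)
$a = 4$ ($a = -5 + 9 = 4$)
$a 5 \left(-3\right) 0 \left(-2\right) = 4 \cdot 5 \left(-3\right) 0 \left(-2\right) = 4 \left(-15\right) 0 = \left(-60\right) 0 = 0$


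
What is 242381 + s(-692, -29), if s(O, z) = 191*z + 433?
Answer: 237275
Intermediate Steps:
s(O, z) = 433 + 191*z
242381 + s(-692, -29) = 242381 + (433 + 191*(-29)) = 242381 + (433 - 5539) = 242381 - 5106 = 237275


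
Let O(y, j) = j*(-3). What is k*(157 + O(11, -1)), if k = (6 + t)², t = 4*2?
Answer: 31360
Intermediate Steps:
t = 8
k = 196 (k = (6 + 8)² = 14² = 196)
O(y, j) = -3*j
k*(157 + O(11, -1)) = 196*(157 - 3*(-1)) = 196*(157 + 3) = 196*160 = 31360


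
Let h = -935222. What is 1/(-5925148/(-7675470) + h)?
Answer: -3837735/3589131239596 ≈ -1.0693e-6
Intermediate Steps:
1/(-5925148/(-7675470) + h) = 1/(-5925148/(-7675470) - 935222) = 1/(-5925148*(-1/7675470) - 935222) = 1/(2962574/3837735 - 935222) = 1/(-3589131239596/3837735) = -3837735/3589131239596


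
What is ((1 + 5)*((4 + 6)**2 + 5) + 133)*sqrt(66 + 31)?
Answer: 763*sqrt(97) ≈ 7514.7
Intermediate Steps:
((1 + 5)*((4 + 6)**2 + 5) + 133)*sqrt(66 + 31) = (6*(10**2 + 5) + 133)*sqrt(97) = (6*(100 + 5) + 133)*sqrt(97) = (6*105 + 133)*sqrt(97) = (630 + 133)*sqrt(97) = 763*sqrt(97)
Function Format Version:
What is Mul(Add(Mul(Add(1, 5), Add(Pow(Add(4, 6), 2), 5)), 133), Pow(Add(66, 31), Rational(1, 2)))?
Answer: Mul(763, Pow(97, Rational(1, 2))) ≈ 7514.7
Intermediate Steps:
Mul(Add(Mul(Add(1, 5), Add(Pow(Add(4, 6), 2), 5)), 133), Pow(Add(66, 31), Rational(1, 2))) = Mul(Add(Mul(6, Add(Pow(10, 2), 5)), 133), Pow(97, Rational(1, 2))) = Mul(Add(Mul(6, Add(100, 5)), 133), Pow(97, Rational(1, 2))) = Mul(Add(Mul(6, 105), 133), Pow(97, Rational(1, 2))) = Mul(Add(630, 133), Pow(97, Rational(1, 2))) = Mul(763, Pow(97, Rational(1, 2)))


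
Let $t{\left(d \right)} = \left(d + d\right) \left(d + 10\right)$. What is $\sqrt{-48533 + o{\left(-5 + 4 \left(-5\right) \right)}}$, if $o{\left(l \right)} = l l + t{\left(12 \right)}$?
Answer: $2 i \sqrt{11845} \approx 217.67 i$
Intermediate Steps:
$t{\left(d \right)} = 2 d \left(10 + d\right)$
$o{\left(l \right)} = 528 + l^{2}$ ($o{\left(l \right)} = l l + 2 \cdot 12 \left(10 + 12\right) = l^{2} + 2 \cdot 12 \cdot 22 = l^{2} + 528 = 528 + l^{2}$)
$\sqrt{-48533 + o{\left(-5 + 4 \left(-5\right) \right)}} = \sqrt{-48533 + \left(528 + \left(-5 + 4 \left(-5\right)\right)^{2}\right)} = \sqrt{-48533 + \left(528 + \left(-5 - 20\right)^{2}\right)} = \sqrt{-48533 + \left(528 + \left(-25\right)^{2}\right)} = \sqrt{-48533 + \left(528 + 625\right)} = \sqrt{-48533 + 1153} = \sqrt{-47380} = 2 i \sqrt{11845}$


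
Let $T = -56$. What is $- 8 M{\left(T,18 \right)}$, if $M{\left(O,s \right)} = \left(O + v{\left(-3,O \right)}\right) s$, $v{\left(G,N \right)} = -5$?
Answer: $8784$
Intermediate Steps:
$M{\left(O,s \right)} = s \left(-5 + O\right)$ ($M{\left(O,s \right)} = \left(O - 5\right) s = \left(-5 + O\right) s = s \left(-5 + O\right)$)
$- 8 M{\left(T,18 \right)} = - 8 \cdot 18 \left(-5 - 56\right) = - 8 \cdot 18 \left(-61\right) = \left(-8\right) \left(-1098\right) = 8784$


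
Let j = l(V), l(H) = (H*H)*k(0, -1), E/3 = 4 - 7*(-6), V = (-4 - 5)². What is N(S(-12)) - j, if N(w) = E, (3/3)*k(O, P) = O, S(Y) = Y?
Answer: 138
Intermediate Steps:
V = 81 (V = (-9)² = 81)
E = 138 (E = 3*(4 - 7*(-6)) = 3*(4 + 42) = 3*46 = 138)
k(O, P) = O
N(w) = 138
l(H) = 0 (l(H) = (H*H)*0 = H²*0 = 0)
j = 0
N(S(-12)) - j = 138 - 1*0 = 138 + 0 = 138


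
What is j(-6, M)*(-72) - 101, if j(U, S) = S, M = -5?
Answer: 259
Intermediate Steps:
j(-6, M)*(-72) - 101 = -5*(-72) - 101 = 360 - 101 = 259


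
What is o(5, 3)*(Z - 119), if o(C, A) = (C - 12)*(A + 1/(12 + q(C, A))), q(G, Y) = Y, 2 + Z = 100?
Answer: 2254/5 ≈ 450.80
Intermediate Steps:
Z = 98 (Z = -2 + 100 = 98)
o(C, A) = (-12 + C)*(A + 1/(12 + A)) (o(C, A) = (C - 12)*(A + 1/(12 + A)) = (-12 + C)*(A + 1/(12 + A)))
o(5, 3)*(Z - 119) = ((-12 + 5 - 144*3 - 12*3² + 5*3² + 12*3*5)/(12 + 3))*(98 - 119) = ((-12 + 5 - 432 - 12*9 + 5*9 + 180)/15)*(-21) = ((-12 + 5 - 432 - 108 + 45 + 180)/15)*(-21) = ((1/15)*(-322))*(-21) = -322/15*(-21) = 2254/5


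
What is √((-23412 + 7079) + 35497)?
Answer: 2*√4791 ≈ 138.43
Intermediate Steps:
√((-23412 + 7079) + 35497) = √(-16333 + 35497) = √19164 = 2*√4791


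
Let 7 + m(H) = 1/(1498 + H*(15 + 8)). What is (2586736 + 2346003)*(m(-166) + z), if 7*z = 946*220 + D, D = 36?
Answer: 340223857205741/2320 ≈ 1.4665e+11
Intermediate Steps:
z = 208156/7 (z = (946*220 + 36)/7 = (208120 + 36)/7 = (⅐)*208156 = 208156/7 ≈ 29737.)
m(H) = -7 + 1/(1498 + 23*H) (m(H) = -7 + 1/(1498 + H*(15 + 8)) = -7 + 1/(1498 + H*23) = -7 + 1/(1498 + 23*H))
(2586736 + 2346003)*(m(-166) + z) = (2586736 + 2346003)*((-10485 - 161*(-166))/(1498 + 23*(-166)) + 208156/7) = 4932739*((-10485 + 26726)/(1498 - 3818) + 208156/7) = 4932739*(16241/(-2320) + 208156/7) = 4932739*(-1/2320*16241 + 208156/7) = 4932739*(-16241/2320 + 208156/7) = 4932739*(482808233/16240) = 340223857205741/2320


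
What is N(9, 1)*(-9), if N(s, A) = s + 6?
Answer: -135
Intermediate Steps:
N(s, A) = 6 + s
N(9, 1)*(-9) = (6 + 9)*(-9) = 15*(-9) = -135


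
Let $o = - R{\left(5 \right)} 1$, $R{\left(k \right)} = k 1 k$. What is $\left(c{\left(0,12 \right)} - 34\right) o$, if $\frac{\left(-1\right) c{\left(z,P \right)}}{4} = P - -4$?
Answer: $2450$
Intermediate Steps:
$R{\left(k \right)} = k^{2}$ ($R{\left(k \right)} = k k = k^{2}$)
$o = -25$ ($o = - 5^{2} \cdot 1 = \left(-1\right) 25 \cdot 1 = \left(-25\right) 1 = -25$)
$c{\left(z,P \right)} = -16 - 4 P$ ($c{\left(z,P \right)} = - 4 \left(P - -4\right) = - 4 \left(P + 4\right) = - 4 \left(4 + P\right) = -16 - 4 P$)
$\left(c{\left(0,12 \right)} - 34\right) o = \left(\left(-16 - 48\right) - 34\right) \left(-25\right) = \left(-64 - 34\right) \left(-25\right) = \left(-98\right) \left(-25\right) = 2450$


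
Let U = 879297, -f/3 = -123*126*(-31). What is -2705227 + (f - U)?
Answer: -5025838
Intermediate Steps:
f = -1441314 (f = -3*(-123*126)*(-31) = -(-46494)*(-31) = -3*480438 = -1441314)
-2705227 + (f - U) = -2705227 + (-1441314 - 1*879297) = -2705227 + (-1441314 - 879297) = -2705227 - 2320611 = -5025838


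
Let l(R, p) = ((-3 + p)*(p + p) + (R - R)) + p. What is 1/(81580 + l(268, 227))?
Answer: 1/183503 ≈ 5.4495e-6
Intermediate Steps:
l(R, p) = p + 2*p*(-3 + p) (l(R, p) = ((-3 + p)*(2*p) + 0) + p = (2*p*(-3 + p) + 0) + p = 2*p*(-3 + p) + p = p + 2*p*(-3 + p))
1/(81580 + l(268, 227)) = 1/(81580 + 227*(-5 + 2*227)) = 1/(81580 + 227*(-5 + 454)) = 1/(81580 + 227*449) = 1/(81580 + 101923) = 1/183503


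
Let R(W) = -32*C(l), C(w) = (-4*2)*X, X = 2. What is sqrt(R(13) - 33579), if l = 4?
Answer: I*sqrt(33067) ≈ 181.84*I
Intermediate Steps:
C(w) = -16 (C(w) = -4*2*2 = -8*2 = -16)
R(W) = 512 (R(W) = -32*(-16) = 512)
sqrt(R(13) - 33579) = sqrt(512 - 33579) = sqrt(-33067) = I*sqrt(33067)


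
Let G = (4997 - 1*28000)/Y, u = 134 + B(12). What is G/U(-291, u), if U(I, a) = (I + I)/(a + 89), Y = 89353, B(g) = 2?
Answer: 1725225/17334482 ≈ 0.099526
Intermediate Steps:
u = 136 (u = 134 + 2 = 136)
U(I, a) = 2*I/(89 + a) (U(I, a) = (2*I)/(89 + a) = 2*I/(89 + a))
G = -23003/89353 (G = (4997 - 1*28000)/89353 = (4997 - 28000)*(1/89353) = -23003*1/89353 = -23003/89353 ≈ -0.25744)
G/U(-291, u) = -23003/(89353*(2*(-291)/(89 + 136))) = -23003/(89353*(2*(-291)/225)) = -23003/(89353*(2*(-291)*(1/225))) = -23003/(89353*(-194/75)) = -23003/89353*(-75/194) = 1725225/17334482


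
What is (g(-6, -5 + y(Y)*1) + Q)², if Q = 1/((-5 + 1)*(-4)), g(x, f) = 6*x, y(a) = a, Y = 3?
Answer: 330625/256 ≈ 1291.5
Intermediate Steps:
Q = 1/16 (Q = 1/(-4*(-4)) = 1/16 ≈ 0.062500)
(g(-6, -5 + y(Y)*1) + Q)² = (6*(-6) + 1/16)² = (-36 + 1/16)² = (-575/16)² = 330625/256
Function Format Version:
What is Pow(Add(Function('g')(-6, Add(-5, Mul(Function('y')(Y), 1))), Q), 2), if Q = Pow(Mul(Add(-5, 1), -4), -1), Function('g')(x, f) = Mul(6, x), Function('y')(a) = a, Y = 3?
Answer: Rational(330625, 256) ≈ 1291.5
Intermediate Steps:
Q = Rational(1, 16) (Q = Pow(Mul(-4, -4), -1) = Pow(16, -1) = Rational(1, 16) ≈ 0.062500)
Pow(Add(Function('g')(-6, Add(-5, Mul(Function('y')(Y), 1))), Q), 2) = Pow(Add(Mul(6, -6), Rational(1, 16)), 2) = Pow(Add(-36, Rational(1, 16)), 2) = Pow(Rational(-575, 16), 2) = Rational(330625, 256)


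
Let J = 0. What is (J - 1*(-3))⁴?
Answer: 81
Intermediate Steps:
(J - 1*(-3))⁴ = (0 - 1*(-3))⁴ = (0 + 3)⁴ = 3⁴ = 81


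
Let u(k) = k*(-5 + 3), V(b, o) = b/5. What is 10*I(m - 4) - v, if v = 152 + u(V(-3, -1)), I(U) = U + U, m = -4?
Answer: -1566/5 ≈ -313.20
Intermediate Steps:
V(b, o) = b/5 (V(b, o) = b*(⅕) = b/5)
u(k) = -2*k (u(k) = k*(-2) = -2*k)
I(U) = 2*U
v = 766/5 (v = 152 - 2*(-3)/5 = 152 - 2*(-⅗) = 152 + 6/5 = 766/5 ≈ 153.20)
10*I(m - 4) - v = 10*(2*(-4 - 4)) - 1*766/5 = 10*(2*(-8)) - 766/5 = 10*(-16) - 766/5 = -160 - 766/5 = -1566/5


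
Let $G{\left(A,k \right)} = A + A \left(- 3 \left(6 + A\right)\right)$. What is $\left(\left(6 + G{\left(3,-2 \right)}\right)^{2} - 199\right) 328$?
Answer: $1635080$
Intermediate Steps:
$G{\left(A,k \right)} = A + A \left(-18 - 3 A\right)$
$\left(\left(6 + G{\left(3,-2 \right)}\right)^{2} - 199\right) 328 = \left(\left(6 - 3 \left(17 + 3 \cdot 3\right)\right)^{2} - 199\right) 328 = \left(\left(6 - 3 \left(17 + 9\right)\right)^{2} - 199\right) 328 = \left(\left(6 - 3 \cdot 26\right)^{2} - 199\right) 328 = \left(\left(6 - 78\right)^{2} - 199\right) 328 = \left(\left(-72\right)^{2} - 199\right) 328 = \left(5184 - 199\right) 328 = 4985 \cdot 328 = 1635080$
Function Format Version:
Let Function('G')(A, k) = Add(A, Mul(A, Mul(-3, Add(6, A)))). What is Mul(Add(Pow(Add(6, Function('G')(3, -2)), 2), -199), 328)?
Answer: 1635080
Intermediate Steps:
Function('G')(A, k) = Add(A, Mul(A, Add(-18, Mul(-3, A))))
Mul(Add(Pow(Add(6, Function('G')(3, -2)), 2), -199), 328) = Mul(Add(Pow(Add(6, Mul(-1, 3, Add(17, Mul(3, 3)))), 2), -199), 328) = Mul(Add(Pow(Add(6, Mul(-1, 3, Add(17, 9))), 2), -199), 328) = Mul(Add(Pow(Add(6, Mul(-1, 3, 26)), 2), -199), 328) = Mul(Add(Pow(Add(6, -78), 2), -199), 328) = Mul(Add(Pow(-72, 2), -199), 328) = Mul(Add(5184, -199), 328) = Mul(4985, 328) = 1635080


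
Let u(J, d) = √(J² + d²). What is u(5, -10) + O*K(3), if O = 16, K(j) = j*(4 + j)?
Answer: 336 + 5*√5 ≈ 347.18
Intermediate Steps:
u(5, -10) + O*K(3) = √(5² + (-10)²) + 16*(3*(4 + 3)) = √(25 + 100) + 16*(3*7) = √125 + 16*21 = 5*√5 + 336 = 336 + 5*√5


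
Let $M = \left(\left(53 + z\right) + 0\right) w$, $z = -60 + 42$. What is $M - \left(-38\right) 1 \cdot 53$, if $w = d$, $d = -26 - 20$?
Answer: $404$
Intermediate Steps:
$d = -46$ ($d = -26 - 20 = -46$)
$z = -18$
$w = -46$
$M = -1610$ ($M = \left(\left(53 - 18\right) + 0\right) \left(-46\right) = \left(35 + 0\right) \left(-46\right) = 35 \left(-46\right) = -1610$)
$M - \left(-38\right) 1 \cdot 53 = -1610 - \left(-38\right) 1 \cdot 53 = -1610 - \left(-38\right) 53 = -1610 - -2014 = -1610 + 2014 = 404$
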